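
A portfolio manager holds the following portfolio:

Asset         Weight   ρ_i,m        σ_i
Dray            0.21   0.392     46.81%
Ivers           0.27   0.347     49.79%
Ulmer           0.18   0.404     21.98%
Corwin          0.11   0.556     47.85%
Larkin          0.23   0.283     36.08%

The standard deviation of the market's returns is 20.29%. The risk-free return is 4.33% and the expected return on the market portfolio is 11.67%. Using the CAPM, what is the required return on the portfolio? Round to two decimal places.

9.90%

β_Dray = 0.392 × 46.81% / 20.29% = 0.9044
β_Ivers = 0.347 × 49.79% / 20.29% = 0.8515
β_Ulmer = 0.404 × 21.98% / 20.29% = 0.4377
β_Corwin = 0.556 × 47.85% / 20.29% = 1.3112
β_Larkin = 0.283 × 36.08% / 20.29% = 0.5032
β_P = Σ w_i β_i = 0.21×0.9044 + 0.27×0.8515 + 0.18×0.4377 + 0.11×1.3112 + 0.23×0.5032 = 0.7586
MRP = 11.67% − 4.33% = 7.34%
E(R_P) = R_f + β_P × MRP = 4.33% + 0.7586 × 7.34% = 9.90%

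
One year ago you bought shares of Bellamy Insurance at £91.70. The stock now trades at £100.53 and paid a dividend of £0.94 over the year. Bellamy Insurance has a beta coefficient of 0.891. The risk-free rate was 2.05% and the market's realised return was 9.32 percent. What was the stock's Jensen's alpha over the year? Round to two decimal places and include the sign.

+2.13%

Realised HPR = (P1 + D1 − P0) / P0 = (100.53 + 0.94 − 91.70) / 91.70 = 9.77 / 91.70 = 10.6543%
MRP = 9.32% − 2.05% = 7.27%
CAPM required = R_f + β·MRP = 2.05% + 0.891 × 7.27% = 8.52757%
α = realised − required = 10.6543% − 8.52757% = +2.13%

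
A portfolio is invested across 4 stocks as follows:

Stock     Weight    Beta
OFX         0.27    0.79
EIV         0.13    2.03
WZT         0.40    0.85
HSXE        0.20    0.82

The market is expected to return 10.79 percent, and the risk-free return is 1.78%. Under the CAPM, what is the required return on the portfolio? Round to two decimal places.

10.62%

β_P = Σ w_i β_i = 0.27×0.79 + 0.13×2.03 + 0.40×0.85 + 0.20×0.82 = 0.9812
MRP = 10.79% − 1.78% = 9.01%
E(R_P) = R_f + β_P × MRP = 1.78% + 0.9812 × 9.01% = 10.62%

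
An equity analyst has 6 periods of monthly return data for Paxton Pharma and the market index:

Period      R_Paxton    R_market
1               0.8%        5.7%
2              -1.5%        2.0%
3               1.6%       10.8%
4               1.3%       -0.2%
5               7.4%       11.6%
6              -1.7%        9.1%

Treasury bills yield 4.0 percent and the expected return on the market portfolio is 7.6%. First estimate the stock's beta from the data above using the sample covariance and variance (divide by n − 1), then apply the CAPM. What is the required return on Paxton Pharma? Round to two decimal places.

5.16%

Mean R_i = (0.8 − 1.5 + 1.6 + 1.3 + 7.4 − 1.7) / 6 = 1.3167%
Mean R_m = (5.7 + 2.0 + 10.8 − 0.2 + 11.6 + 9.1) / 6 = 6.5000%
Σ(R_i − R̄_i)(R_m − R̄_m) = 37.6000  ⇒  Cov = 37.6000 / 5 = 7.5200
Σ(R_m − R̄_m)² = 117.0400  ⇒  Var(R_m) = 117.0400 / 5 = 23.4080
β = Cov / Var(R_m) = 7.5200 / 23.4080 = 0.3213
MRP = 7.6% − 4.0% = 3.60%
E(R) = R_f + β × MRP = 4.0% + 0.3213 × 3.6% = 5.16%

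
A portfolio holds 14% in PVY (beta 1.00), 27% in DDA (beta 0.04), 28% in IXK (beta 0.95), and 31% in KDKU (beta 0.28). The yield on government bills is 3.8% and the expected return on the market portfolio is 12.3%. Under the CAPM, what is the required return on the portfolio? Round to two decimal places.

8.08%

β_P = Σ w_i β_i = 0.14×1.00 + 0.27×0.04 + 0.28×0.95 + 0.31×0.28 = 0.5036
MRP = 12.3% − 3.8% = 8.50%
E(R_P) = R_f + β_P × MRP = 3.8% + 0.5036 × 8.5% = 8.08%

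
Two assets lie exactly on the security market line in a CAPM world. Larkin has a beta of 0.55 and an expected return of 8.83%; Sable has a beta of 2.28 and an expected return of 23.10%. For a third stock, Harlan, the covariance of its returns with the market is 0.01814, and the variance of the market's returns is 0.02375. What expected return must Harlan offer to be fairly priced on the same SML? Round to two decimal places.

10.59%

MRP = (23.10% − 8.83%) / (2.28 − 0.55) = 8.2486%
R_f = 8.83% − 0.55 × 8.2486% = 4.2933%
β_Harlan = Cov / Var(R_m) = 0.01814 / 0.02375 = 0.7638
E(R_Harlan) = R_f + β × MRP = 4.2933% + 0.7638 × 8.2486% = 10.59%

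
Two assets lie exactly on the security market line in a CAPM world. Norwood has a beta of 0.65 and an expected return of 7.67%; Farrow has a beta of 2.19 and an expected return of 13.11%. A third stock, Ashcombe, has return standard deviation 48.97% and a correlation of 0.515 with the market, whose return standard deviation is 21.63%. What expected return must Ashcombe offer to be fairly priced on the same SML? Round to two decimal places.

9.49%

MRP = (13.11% − 7.67%) / (2.19 − 0.65) = 3.5325%
R_f = 7.67% − 0.65 × 3.5325% = 5.3739%
β_Ashcombe = ρ·σ_i/σ_m = 0.515 × 48.97 / 21.63 = 1.1660
E(R_Ashcombe) = R_f + β × MRP = 5.3739% + 1.1660 × 3.5325% = 9.49%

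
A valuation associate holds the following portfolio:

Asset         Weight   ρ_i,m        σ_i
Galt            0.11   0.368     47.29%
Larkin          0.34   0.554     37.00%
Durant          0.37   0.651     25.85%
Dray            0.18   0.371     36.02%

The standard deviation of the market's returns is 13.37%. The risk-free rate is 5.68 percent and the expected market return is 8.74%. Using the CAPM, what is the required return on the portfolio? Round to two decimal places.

9.69%

β_Galt = 0.368 × 47.29% / 13.37% = 1.3016
β_Larkin = 0.554 × 37.00% / 13.37% = 1.5331
β_Durant = 0.651 × 25.85% / 13.37% = 1.2587
β_Dray = 0.371 × 36.02% / 13.37% = 0.9995
β_P = Σ w_i β_i = 0.11×1.3016 + 0.34×1.5331 + 0.37×1.2587 + 0.18×0.9995 = 1.3101
MRP = 8.74% − 5.68% = 3.06%
E(R_P) = R_f + β_P × MRP = 5.68% + 1.3101 × 3.06% = 9.69%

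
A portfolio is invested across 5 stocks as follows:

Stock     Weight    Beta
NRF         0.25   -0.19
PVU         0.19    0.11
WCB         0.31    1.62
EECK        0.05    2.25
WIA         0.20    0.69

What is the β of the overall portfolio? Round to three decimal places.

0.726

β_P = Σ w_i β_i = 0.25×-0.19 + 0.19×0.11 + 0.31×1.62 + 0.05×2.25 + 0.20×0.69 = 0.7261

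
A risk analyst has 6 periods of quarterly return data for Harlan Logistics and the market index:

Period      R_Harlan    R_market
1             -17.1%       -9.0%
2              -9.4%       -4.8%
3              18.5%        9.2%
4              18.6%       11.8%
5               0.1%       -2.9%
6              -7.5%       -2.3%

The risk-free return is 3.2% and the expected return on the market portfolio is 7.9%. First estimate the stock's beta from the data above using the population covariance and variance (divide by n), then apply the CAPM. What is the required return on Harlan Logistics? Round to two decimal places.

11.53%

Mean R_i = (-17.1 − 9.4 + 18.5 + 18.6 + 0.1 − 7.5) / 6 = 0.5333%
Mean R_m = (-9.0 − 4.8 + 9.2 + 11.8 − 2.9 − 2.3) / 6 = 0.3333%
Σ(R_i − R̄_i)(R_m − R̄_m) = 604.5933  ⇒  Cov = 604.5933 / 6 = 100.7656
Σ(R_m − R̄_m)² = 340.9533  ⇒  Var(R_m) = 340.9533 / 6 = 56.8256
β = Cov / Var(R_m) = 100.7656 / 56.8256 = 1.7732
MRP = 7.9% − 3.2% = 4.70%
E(R) = R_f + β × MRP = 3.2% + 1.7732 × 4.7% = 11.53%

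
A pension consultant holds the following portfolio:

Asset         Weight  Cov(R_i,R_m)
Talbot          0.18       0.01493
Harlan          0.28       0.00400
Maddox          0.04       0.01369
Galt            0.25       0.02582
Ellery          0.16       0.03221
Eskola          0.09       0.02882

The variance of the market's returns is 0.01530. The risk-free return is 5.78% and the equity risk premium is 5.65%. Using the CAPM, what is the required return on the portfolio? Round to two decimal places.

12.63%

β_Talbot = 0.01493 / 0.01530 = 0.9758
β_Harlan = 0.00400 / 0.01530 = 0.2614
β_Maddox = 0.01369 / 0.01530 = 0.8948
β_Galt = 0.02582 / 0.01530 = 1.6876
β_Ellery = 0.03221 / 0.01530 = 2.1052
β_Eskola = 0.02882 / 0.01530 = 1.8837
β_P = Σ w_i β_i = 0.18×0.9758 + 0.28×0.2614 + 0.04×0.8948 + 0.25×1.6876 + 0.16×2.1052 + 0.09×1.8837 = 1.2129
E(R_P) = R_f + β_P × MRP = 5.78% + 1.2129 × 5.65% = 12.63%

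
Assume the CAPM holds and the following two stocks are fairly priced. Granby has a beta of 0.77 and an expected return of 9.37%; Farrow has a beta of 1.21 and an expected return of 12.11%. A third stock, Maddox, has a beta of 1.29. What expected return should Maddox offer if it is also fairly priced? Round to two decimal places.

MRP (SML slope) = (12.11% − 9.37%) / (1.21 − 0.77) = 2.74% / 0.44 = 6.2273%
R_f (intercept) = 9.37% − 0.77 × 6.2273% = 4.5750%
E(R_Maddox) = R_f + β × MRP = 4.5750% + 1.29 × 6.2273% = 12.61%

12.61%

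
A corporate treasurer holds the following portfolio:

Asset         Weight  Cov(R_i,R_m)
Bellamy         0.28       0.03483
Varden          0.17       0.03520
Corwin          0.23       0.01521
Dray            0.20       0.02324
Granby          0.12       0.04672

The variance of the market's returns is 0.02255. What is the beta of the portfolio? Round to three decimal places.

β_Bellamy = 0.03483 / 0.02255 = 1.5446
β_Varden = 0.03520 / 0.02255 = 1.5610
β_Corwin = 0.01521 / 0.02255 = 0.6745
β_Dray = 0.02324 / 0.02255 = 1.0306
β_Granby = 0.04672 / 0.02255 = 2.0718
β_P = Σ w_i β_i = 0.28×1.5446 + 0.17×1.5610 + 0.23×0.6745 + 0.20×1.0306 + 0.12×2.0718 = 1.3077

1.308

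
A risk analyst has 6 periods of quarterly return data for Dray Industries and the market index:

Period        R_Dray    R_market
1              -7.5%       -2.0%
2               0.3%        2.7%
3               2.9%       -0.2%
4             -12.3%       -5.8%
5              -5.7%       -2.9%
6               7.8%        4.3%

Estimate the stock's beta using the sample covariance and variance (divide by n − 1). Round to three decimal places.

Mean R_i = (-7.5 + 0.3 + 2.9 − 12.3 − 5.7 + 7.8) / 6 = -2.4167%
Mean R_m = (-2.0 + 2.7 − 0.2 − 5.8 − 2.9 + 4.3) / 6 = -0.6500%
Σ(R_i − R̄_i)(R_m − R̄_m) = 127.2150  ⇒  Cov = 127.2150 / 5 = 25.4430
Σ(R_m − R̄_m)² = 69.3350  ⇒  Var(R_m) = 69.3350 / 5 = 13.8670
β = Cov / Var(R_m) = 25.4430 / 13.8670 = 1.8348

1.835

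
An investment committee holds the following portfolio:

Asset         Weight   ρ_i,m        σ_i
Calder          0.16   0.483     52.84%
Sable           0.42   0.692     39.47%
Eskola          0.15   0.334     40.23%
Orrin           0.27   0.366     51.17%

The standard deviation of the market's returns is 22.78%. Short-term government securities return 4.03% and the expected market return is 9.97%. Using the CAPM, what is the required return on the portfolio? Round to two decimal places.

β_Calder = 0.483 × 52.84% / 22.78% = 1.1204
β_Sable = 0.692 × 39.47% / 22.78% = 1.1990
β_Eskola = 0.334 × 40.23% / 22.78% = 0.5899
β_Orrin = 0.366 × 51.17% / 22.78% = 0.8221
β_P = Σ w_i β_i = 0.16×1.1204 + 0.42×1.1990 + 0.15×0.5899 + 0.27×0.8221 = 0.9933
MRP = 9.97% − 4.03% = 5.94%
E(R_P) = R_f + β_P × MRP = 4.03% + 0.9933 × 5.94% = 9.93%

9.93%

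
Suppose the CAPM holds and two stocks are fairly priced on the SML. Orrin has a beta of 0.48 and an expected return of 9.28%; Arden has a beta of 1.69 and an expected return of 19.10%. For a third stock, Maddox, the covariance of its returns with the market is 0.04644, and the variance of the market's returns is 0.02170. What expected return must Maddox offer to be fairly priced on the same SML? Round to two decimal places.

MRP = (19.10% − 9.28%) / (1.69 − 0.48) = 8.1157%
R_f = 9.28% − 0.48 × 8.1157% = 5.3845%
β_Maddox = Cov / Var(R_m) = 0.04644 / 0.02170 = 2.1401
E(R_Maddox) = R_f + β × MRP = 5.3845% + 2.1401 × 8.1157% = 22.75%

22.75%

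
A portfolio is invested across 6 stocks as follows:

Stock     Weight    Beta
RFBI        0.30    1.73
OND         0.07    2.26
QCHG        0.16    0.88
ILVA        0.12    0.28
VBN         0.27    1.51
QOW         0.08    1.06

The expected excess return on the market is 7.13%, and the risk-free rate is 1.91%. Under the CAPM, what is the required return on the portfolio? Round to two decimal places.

β_P = Σ w_i β_i = 0.30×1.73 + 0.07×2.26 + 0.16×0.88 + 0.12×0.28 + 0.27×1.51 + 0.08×1.06 = 1.3441
E(R_P) = R_f + β_P × MRP = 1.91% + 1.3441 × 7.13% = 11.49%

11.49%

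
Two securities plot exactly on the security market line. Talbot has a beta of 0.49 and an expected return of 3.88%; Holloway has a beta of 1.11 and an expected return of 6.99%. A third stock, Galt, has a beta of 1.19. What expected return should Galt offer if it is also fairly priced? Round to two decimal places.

MRP (SML slope) = (6.99% − 3.88%) / (1.11 − 0.49) = 3.11% / 0.62 = 5.0161%
R_f (intercept) = 3.88% − 0.49 × 5.0161% = 1.4221%
E(R_Galt) = R_f + β × MRP = 1.4221% + 1.19 × 5.0161% = 7.39%

7.39%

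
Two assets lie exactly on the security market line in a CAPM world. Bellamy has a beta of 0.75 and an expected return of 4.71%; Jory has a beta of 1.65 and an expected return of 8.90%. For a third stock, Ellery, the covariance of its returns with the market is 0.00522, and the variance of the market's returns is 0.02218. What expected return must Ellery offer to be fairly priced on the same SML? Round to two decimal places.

2.31%

MRP = (8.90% − 4.71%) / (1.65 − 0.75) = 4.6556%
R_f = 4.71% − 0.75 × 4.6556% = 1.2183%
β_Ellery = Cov / Var(R_m) = 0.00522 / 0.02218 = 0.2353
E(R_Ellery) = R_f + β × MRP = 1.2183% + 0.2353 × 4.6556% = 2.31%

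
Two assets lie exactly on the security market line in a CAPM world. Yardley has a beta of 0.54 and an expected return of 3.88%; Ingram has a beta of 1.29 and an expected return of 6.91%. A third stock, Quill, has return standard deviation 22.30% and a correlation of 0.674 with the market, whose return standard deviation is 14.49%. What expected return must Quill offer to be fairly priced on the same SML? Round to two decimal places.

5.89%

MRP = (6.91% − 3.88%) / (1.29 − 0.54) = 4.0400%
R_f = 3.88% − 0.54 × 4.0400% = 1.6984%
β_Quill = ρ·σ_i/σ_m = 0.674 × 22.30 / 14.49 = 1.0373
E(R_Quill) = R_f + β × MRP = 1.6984% + 1.0373 × 4.0400% = 5.89%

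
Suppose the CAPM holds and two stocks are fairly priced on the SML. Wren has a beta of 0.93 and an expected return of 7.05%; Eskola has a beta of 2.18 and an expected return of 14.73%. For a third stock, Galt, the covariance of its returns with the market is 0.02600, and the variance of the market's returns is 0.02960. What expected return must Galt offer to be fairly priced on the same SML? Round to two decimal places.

6.73%

MRP = (14.73% − 7.05%) / (2.18 − 0.93) = 6.1440%
R_f = 7.05% − 0.93 × 6.1440% = 1.3361%
β_Galt = Cov / Var(R_m) = 0.02600 / 0.02960 = 0.8784
E(R_Galt) = R_f + β × MRP = 1.3361% + 0.8784 × 6.1440% = 6.73%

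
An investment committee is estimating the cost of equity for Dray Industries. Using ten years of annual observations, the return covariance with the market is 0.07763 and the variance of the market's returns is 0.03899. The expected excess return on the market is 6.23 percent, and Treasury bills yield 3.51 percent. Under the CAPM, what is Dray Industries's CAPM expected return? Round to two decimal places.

β = Cov(R_i, R_m) / Var(R_m) = 0.07763 / 0.03899 = 1.9910
E(R) = R_f + β × MRP = 3.51% + 1.9910 × 6.23% = 15.91%

15.91%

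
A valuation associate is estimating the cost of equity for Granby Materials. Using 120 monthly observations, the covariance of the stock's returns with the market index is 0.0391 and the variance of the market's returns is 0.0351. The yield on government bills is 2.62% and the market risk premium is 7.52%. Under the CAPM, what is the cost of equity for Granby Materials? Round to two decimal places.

11.00%

β = Cov(R_i, R_m) / Var(R_m) = 0.0391 / 0.0351 = 1.1140
E(R) = R_f + β × MRP = 2.62% + 1.1140 × 7.52% = 11.00%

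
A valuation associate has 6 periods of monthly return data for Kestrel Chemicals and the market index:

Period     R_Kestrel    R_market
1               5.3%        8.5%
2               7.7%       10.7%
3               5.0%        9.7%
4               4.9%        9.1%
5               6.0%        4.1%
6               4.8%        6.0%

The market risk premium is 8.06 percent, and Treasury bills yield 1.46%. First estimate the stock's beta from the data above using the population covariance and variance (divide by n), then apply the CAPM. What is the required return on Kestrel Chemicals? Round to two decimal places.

Mean R_i = (5.3 + 7.7 + 5.0 + 4.9 + 6.0 + 4.8) / 6 = 5.6167%
Mean R_m = (8.5 + 10.7 + 9.7 + 9.1 + 4.1 + 6.0) / 6 = 8.0167%
Σ(R_i − R̄_i)(R_m − R̄_m) = 3.7683  ⇒  Cov = 3.7683 / 6 = 0.6281
Σ(R_m − R̄_m)² = 30.8483  ⇒  Var(R_m) = 30.8483 / 6 = 5.1414
β = Cov / Var(R_m) = 0.6281 / 5.1414 = 0.1222
E(R) = R_f + β × MRP = 1.46% + 0.1222 × 8.06% = 2.44%

2.44%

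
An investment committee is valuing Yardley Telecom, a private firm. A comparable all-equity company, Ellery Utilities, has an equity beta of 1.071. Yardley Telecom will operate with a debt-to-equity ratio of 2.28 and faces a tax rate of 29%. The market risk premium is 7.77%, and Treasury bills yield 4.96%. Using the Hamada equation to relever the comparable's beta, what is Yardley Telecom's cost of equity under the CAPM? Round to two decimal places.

β_L = β_U × [1 + (1 − t)(D/E)] = 1.071 × [1 + (1 − 0.29) × 2.28]
    = 1.071 × [1 + 0.71 × 2.28] = 1.071 × 2.6188 = 2.8047
E(R) = R_f + β_L × MRP = 4.96% + 2.8047 × 7.77% = 26.75%

26.75%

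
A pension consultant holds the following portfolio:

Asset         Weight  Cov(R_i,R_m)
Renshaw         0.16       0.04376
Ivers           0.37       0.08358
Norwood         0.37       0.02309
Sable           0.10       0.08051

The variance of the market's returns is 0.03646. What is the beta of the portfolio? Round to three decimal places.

1.495

β_Renshaw = 0.04376 / 0.03646 = 1.2002
β_Ivers = 0.08358 / 0.03646 = 2.2924
β_Norwood = 0.02309 / 0.03646 = 0.6333
β_Sable = 0.08051 / 0.03646 = 2.2082
β_P = Σ w_i β_i = 0.16×1.2002 + 0.37×2.2924 + 0.37×0.6333 + 0.10×2.2082 = 1.4954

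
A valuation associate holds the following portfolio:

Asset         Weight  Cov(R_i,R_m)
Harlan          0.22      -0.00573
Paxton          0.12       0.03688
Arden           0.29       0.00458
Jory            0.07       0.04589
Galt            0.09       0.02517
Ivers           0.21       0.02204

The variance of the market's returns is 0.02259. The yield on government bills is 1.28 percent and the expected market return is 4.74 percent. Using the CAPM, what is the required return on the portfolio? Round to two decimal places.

3.52%

β_Harlan = -0.00573 / 0.02259 = -0.2537
β_Paxton = 0.03688 / 0.02259 = 1.6326
β_Arden = 0.00458 / 0.02259 = 0.2027
β_Jory = 0.04589 / 0.02259 = 2.0314
β_Galt = 0.02517 / 0.02259 = 1.1142
β_Ivers = 0.02204 / 0.02259 = 0.9757
β_P = Σ w_i β_i = 0.22×-0.2537 + 0.12×1.6326 + 0.29×0.2027 + 0.07×2.0314 + 0.09×1.1142 + 0.21×0.9757 = 0.6463
MRP = 4.74% − 1.28% = 3.46%
E(R_P) = R_f + β_P × MRP = 1.28% + 0.6463 × 3.46% = 3.52%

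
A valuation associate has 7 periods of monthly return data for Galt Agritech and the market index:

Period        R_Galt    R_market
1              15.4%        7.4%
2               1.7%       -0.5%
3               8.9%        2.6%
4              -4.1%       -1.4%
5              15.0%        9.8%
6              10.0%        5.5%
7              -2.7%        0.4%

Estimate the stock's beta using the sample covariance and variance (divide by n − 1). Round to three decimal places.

1.763

Mean R_i = (15.4 + 1.7 + 8.9 − 4.1 + 15.0 + 10.0 − 2.7) / 7 = 6.3143%
Mean R_m = (7.4 − 0.5 + 2.6 − 1.4 + 9.8 + 5.5 + 0.4) / 7 = 3.4000%
Σ(R_i − R̄_i)(R_m − R̄_m) = 192.6300  ⇒  Cov = 192.6300 / 6 = 32.1050
Σ(R_m − R̄_m)² = 109.2600  ⇒  Var(R_m) = 109.2600 / 6 = 18.2100
β = Cov / Var(R_m) = 32.1050 / 18.2100 = 1.7630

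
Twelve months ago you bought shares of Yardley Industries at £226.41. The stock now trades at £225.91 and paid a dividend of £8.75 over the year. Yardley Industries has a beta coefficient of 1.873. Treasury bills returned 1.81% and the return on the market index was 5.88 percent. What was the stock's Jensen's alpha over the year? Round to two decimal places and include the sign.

-5.79%

Realised HPR = (P1 + D1 − P0) / P0 = (225.91 + 8.75 − 226.41) / 226.41 = 8.25 / 226.41 = 3.6438%
MRP = 5.88% − 1.81% = 4.07%
CAPM required = R_f + β·MRP = 1.81% + 1.873 × 4.07% = 9.43311%
α = realised − required = 3.6438% − 9.43311% = -5.79%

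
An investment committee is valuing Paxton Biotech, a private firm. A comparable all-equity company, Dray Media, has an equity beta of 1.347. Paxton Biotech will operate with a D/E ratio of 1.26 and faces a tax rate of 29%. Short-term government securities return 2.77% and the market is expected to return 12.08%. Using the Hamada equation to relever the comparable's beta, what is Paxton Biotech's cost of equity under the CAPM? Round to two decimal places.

26.53%

β_L = β_U × [1 + (1 − t)(D/E)] = 1.347 × [1 + (1 − 0.29) × 1.26]
    = 1.347 × [1 + 0.71 × 1.26] = 1.347 × 1.8946 = 2.5520
MRP = 12.08% − 2.77% = 9.31%
E(R) = R_f + β_L × MRP = 2.77% + 2.5520 × 9.31% = 26.53%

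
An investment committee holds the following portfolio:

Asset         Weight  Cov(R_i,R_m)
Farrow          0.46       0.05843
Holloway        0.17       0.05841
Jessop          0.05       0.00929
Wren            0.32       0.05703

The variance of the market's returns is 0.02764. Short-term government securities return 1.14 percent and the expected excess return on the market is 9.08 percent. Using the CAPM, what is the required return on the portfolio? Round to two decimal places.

19.38%

β_Farrow = 0.05843 / 0.02764 = 2.1140
β_Holloway = 0.05841 / 0.02764 = 2.1132
β_Jessop = 0.00929 / 0.02764 = 0.3361
β_Wren = 0.05703 / 0.02764 = 2.0633
β_P = Σ w_i β_i = 0.46×2.1140 + 0.17×2.1132 + 0.05×0.3361 + 0.32×2.0633 = 2.0087
E(R_P) = R_f + β_P × MRP = 1.14% + 2.0087 × 9.08% = 19.38%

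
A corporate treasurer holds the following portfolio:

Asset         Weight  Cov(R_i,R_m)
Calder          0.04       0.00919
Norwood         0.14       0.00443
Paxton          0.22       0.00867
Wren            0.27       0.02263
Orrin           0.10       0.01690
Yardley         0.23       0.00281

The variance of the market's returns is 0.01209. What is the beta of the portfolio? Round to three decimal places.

0.938

β_Calder = 0.00919 / 0.01209 = 0.7601
β_Norwood = 0.00443 / 0.01209 = 0.3664
β_Paxton = 0.00867 / 0.01209 = 0.7171
β_Wren = 0.02263 / 0.01209 = 1.8718
β_Orrin = 0.01690 / 0.01209 = 1.3978
β_Yardley = 0.00281 / 0.01209 = 0.2324
β_P = Σ w_i β_i = 0.04×0.7601 + 0.14×0.3664 + 0.22×0.7171 + 0.27×1.8718 + 0.10×1.3978 + 0.23×0.2324 = 0.9381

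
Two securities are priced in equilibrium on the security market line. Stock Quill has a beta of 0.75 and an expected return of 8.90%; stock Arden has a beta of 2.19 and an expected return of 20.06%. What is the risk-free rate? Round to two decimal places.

3.09%

Both satisfy E(R) = R_f + β·MRP, so the slope of the SML is
MRP = (20.06% − 8.90%) / (2.19 − 0.75) = 11.16% / 1.44 = 7.7500%
R_f = E(R_Quill) − β_Quill·MRP = 8.90% − 0.75 × 7.7500% = 3.0875%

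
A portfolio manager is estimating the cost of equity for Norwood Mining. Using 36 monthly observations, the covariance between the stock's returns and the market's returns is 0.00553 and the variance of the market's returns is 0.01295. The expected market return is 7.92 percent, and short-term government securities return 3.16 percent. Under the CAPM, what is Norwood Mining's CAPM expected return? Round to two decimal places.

5.19%

β = Cov(R_i, R_m) / Var(R_m) = 0.00553 / 0.01295 = 0.4270
MRP = 7.92% − 3.16% = 4.76%
E(R) = R_f + β × MRP = 3.16% + 0.4270 × 4.76% = 5.19%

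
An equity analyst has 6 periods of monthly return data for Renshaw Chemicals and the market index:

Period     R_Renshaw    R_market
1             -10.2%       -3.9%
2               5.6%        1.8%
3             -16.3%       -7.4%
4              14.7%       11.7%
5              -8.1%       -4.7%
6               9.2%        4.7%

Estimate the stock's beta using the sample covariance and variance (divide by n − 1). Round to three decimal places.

Mean R_i = (-10.2 + 5.6 − 16.3 + 14.7 − 8.1 + 9.2) / 6 = -0.8500%
Mean R_m = (-3.9 + 1.8 − 7.4 + 11.7 − 4.7 + 4.7) / 6 = 0.3667%
Σ(R_i − R̄_i)(R_m − R̄_m) = 425.6500  ⇒  Cov = 425.6500 / 5 = 85.1300
Σ(R_m − R̄_m)² = 253.4733  ⇒  Var(R_m) = 253.4733 / 5 = 50.6947
β = Cov / Var(R_m) = 85.1300 / 50.6947 = 1.6793

1.679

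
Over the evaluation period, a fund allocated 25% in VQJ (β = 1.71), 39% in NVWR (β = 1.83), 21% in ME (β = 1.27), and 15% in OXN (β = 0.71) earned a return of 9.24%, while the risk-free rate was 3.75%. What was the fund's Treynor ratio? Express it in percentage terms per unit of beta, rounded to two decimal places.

3.63%

β_P = 0.25×1.71 + 0.39×1.83 + 0.21×1.27 + 0.15×0.71 = 1.5144
Treynor = (R_P − R_f) / β_P = (9.24% − 3.75%) / 1.5144 = 5.49% / 1.5144 = 3.63%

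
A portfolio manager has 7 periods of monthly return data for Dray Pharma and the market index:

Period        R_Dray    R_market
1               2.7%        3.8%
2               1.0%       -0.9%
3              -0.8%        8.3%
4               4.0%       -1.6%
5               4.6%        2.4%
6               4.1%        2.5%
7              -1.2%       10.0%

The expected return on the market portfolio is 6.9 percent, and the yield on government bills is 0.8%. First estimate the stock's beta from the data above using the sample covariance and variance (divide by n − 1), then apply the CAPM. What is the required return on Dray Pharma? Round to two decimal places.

-1.62%

Mean R_i = (2.7 + 1.0 − 0.8 + 4.0 + 4.6 + 4.1 − 1.2) / 7 = 2.0571%
Mean R_m = (3.8 − 0.9 + 8.3 − 1.6 + 2.4 + 2.5 + 10.0) / 7 = 3.5000%
Σ(R_i − R̄_i)(R_m − R̄_m) = -44.7900  ⇒  Cov = -44.7900 / 6 = -7.4650
Σ(R_m − R̄_m)² = 112.9600  ⇒  Var(R_m) = 112.9600 / 6 = 18.8267
β = Cov / Var(R_m) = -7.4650 / 18.8267 = -0.3965
MRP = 6.9% − 0.8% = 6.10%
E(R) = R_f + β × MRP = 0.8% + -0.3965 × 6.1% = -1.62%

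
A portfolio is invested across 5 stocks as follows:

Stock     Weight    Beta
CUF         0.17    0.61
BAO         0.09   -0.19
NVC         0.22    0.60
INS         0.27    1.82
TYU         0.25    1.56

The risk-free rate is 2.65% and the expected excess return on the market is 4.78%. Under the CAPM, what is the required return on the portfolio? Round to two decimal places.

7.91%

β_P = Σ w_i β_i = 0.17×0.61 + 0.09×-0.19 + 0.22×0.60 + 0.27×1.82 + 0.25×1.56 = 1.1000
E(R_P) = R_f + β_P × MRP = 2.65% + 1.1000 × 4.78% = 7.91%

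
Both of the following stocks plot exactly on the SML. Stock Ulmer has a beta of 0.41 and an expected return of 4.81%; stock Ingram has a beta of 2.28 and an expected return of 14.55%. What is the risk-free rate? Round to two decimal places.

Both satisfy E(R) = R_f + β·MRP, so the slope of the SML is
MRP = (14.55% − 4.81%) / (2.28 − 0.41) = 9.74% / 1.87 = 5.2086%
R_f = E(R_Ulmer) − β_Ulmer·MRP = 4.81% − 0.41 × 5.2086% = 2.6745%

2.67%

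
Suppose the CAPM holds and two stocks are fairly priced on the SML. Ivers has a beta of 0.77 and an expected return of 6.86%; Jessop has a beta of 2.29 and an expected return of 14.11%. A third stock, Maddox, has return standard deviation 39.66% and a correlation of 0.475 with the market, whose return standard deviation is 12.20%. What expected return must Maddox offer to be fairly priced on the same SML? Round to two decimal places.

MRP = (14.11% − 6.86%) / (2.29 − 0.77) = 4.7697%
R_f = 6.86% − 0.77 × 4.7697% = 3.1873%
β_Maddox = ρ·σ_i/σ_m = 0.475 × 39.66 / 12.20 = 1.5441
E(R_Maddox) = R_f + β × MRP = 3.1873% + 1.5441 × 4.7697% = 10.55%

10.55%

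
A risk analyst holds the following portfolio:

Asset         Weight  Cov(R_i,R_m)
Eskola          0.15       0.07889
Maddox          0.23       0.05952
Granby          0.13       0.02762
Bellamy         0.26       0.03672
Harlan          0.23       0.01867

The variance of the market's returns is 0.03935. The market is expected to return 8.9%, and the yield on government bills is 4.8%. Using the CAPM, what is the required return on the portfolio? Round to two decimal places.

β_Eskola = 0.07889 / 0.03935 = 2.0048
β_Maddox = 0.05952 / 0.03935 = 1.5126
β_Granby = 0.02762 / 0.03935 = 0.7019
β_Bellamy = 0.03672 / 0.03935 = 0.9332
β_Harlan = 0.01867 / 0.03935 = 0.4745
β_P = Σ w_i β_i = 0.15×2.0048 + 0.23×1.5126 + 0.13×0.7019 + 0.26×0.9332 + 0.23×0.4745 = 1.0916
MRP = 8.9% − 4.8% = 4.10%
E(R_P) = R_f + β_P × MRP = 4.8% + 1.0916 × 4.1% = 9.28%

9.28%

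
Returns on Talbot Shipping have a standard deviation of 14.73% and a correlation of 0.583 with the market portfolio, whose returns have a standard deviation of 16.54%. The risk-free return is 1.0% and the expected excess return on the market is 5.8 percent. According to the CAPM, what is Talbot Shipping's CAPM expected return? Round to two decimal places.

4.01%

β = ρ × σ_i / σ_m = 0.583 × 14.73% / 16.54% = 0.5192
E(R) = 1.0% + 0.5192 × 5.8% = 4.01%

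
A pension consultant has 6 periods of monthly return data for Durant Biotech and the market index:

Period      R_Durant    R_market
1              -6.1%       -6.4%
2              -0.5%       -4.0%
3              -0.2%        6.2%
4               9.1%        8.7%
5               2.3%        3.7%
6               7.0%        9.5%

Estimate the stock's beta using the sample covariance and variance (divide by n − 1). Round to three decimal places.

0.717

Mean R_i = (-6.1 − 0.5 − 0.2 + 9.1 + 2.3 + 7.0) / 6 = 1.9333%
Mean R_m = (-6.4 − 4.0 + 6.2 + 8.7 + 3.7 + 9.5) / 6 = 2.9500%
Σ(R_i − R̄_i)(R_m − R̄_m) = 159.7600  ⇒  Cov = 159.7600 / 5 = 31.9520
Σ(R_m − R̄_m)² = 222.8150  ⇒  Var(R_m) = 222.8150 / 5 = 44.5630
β = Cov / Var(R_m) = 31.9520 / 44.5630 = 0.7170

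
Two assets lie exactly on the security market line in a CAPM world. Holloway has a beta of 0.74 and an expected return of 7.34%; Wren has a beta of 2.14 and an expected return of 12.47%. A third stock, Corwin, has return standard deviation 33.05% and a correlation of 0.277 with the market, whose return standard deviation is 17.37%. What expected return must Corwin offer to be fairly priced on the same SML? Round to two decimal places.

MRP = (12.47% − 7.34%) / (2.14 − 0.74) = 3.6643%
R_f = 7.34% − 0.74 × 3.6643% = 4.6284%
β_Corwin = ρ·σ_i/σ_m = 0.277 × 33.05 / 17.37 = 0.5270
E(R_Corwin) = R_f + β × MRP = 4.6284% + 0.5270 × 3.6643% = 6.56%

6.56%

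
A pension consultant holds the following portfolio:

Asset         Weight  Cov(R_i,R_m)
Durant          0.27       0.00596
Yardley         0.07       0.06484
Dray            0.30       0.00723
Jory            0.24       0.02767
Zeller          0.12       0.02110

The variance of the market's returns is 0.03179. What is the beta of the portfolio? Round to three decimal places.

0.550

β_Durant = 0.00596 / 0.03179 = 0.1875
β_Yardley = 0.06484 / 0.03179 = 2.0396
β_Dray = 0.00723 / 0.03179 = 0.2274
β_Jory = 0.02767 / 0.03179 = 0.8704
β_Zeller = 0.02110 / 0.03179 = 0.6637
β_P = Σ w_i β_i = 0.27×0.1875 + 0.07×2.0396 + 0.30×0.2274 + 0.24×0.8704 + 0.12×0.6637 = 0.5502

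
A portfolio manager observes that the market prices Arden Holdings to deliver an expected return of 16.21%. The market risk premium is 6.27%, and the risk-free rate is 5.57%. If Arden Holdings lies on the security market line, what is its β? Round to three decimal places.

β = (E(R) − R_f) / MRP = (16.21% − 5.57%) / 6.27% = 10.64% / 6.27% = 1.697

1.697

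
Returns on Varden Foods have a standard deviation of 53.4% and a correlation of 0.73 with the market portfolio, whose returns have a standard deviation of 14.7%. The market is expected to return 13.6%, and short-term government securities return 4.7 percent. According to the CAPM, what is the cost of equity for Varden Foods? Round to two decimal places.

β = ρ × σ_i / σ_m = 0.73 × 53.4% / 14.7% = 2.6518
MRP = 13.6% − 4.7% = 8.90%
E(R) = 4.7% + 2.6518 × 8.9% = 28.30%

28.30%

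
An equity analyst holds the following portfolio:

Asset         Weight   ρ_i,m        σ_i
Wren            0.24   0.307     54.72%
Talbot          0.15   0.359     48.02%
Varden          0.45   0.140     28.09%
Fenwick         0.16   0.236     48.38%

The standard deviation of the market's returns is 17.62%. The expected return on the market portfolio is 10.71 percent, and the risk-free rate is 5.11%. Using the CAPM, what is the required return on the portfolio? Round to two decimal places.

8.36%

β_Wren = 0.307 × 54.72% / 17.62% = 0.9534
β_Talbot = 0.359 × 48.02% / 17.62% = 0.9784
β_Varden = 0.140 × 28.09% / 17.62% = 0.2232
β_Fenwick = 0.236 × 48.38% / 17.62% = 0.6480
β_P = Σ w_i β_i = 0.24×0.9534 + 0.15×0.9784 + 0.45×0.2232 + 0.16×0.6480 = 0.5797
MRP = 10.71% − 5.11% = 5.60%
E(R_P) = R_f + β_P × MRP = 5.11% + 0.5797 × 5.60% = 8.36%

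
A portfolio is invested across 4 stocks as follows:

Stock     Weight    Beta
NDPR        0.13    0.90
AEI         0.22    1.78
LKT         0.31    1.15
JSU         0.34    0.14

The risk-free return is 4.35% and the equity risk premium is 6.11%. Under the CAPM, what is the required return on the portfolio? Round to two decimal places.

β_P = Σ w_i β_i = 0.13×0.90 + 0.22×1.78 + 0.31×1.15 + 0.34×0.14 = 0.9127
E(R_P) = R_f + β_P × MRP = 4.35% + 0.9127 × 6.11% = 9.93%

9.93%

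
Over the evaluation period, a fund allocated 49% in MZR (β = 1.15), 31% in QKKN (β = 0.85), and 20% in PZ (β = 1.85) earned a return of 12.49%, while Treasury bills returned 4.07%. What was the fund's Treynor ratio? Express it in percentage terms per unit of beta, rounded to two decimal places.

7.03%

β_P = 0.49×1.15 + 0.31×0.85 + 0.20×1.85 = 1.1970
Treynor = (R_P − R_f) / β_P = (12.49% − 4.07%) / 1.1970 = 8.42% / 1.1970 = 7.03%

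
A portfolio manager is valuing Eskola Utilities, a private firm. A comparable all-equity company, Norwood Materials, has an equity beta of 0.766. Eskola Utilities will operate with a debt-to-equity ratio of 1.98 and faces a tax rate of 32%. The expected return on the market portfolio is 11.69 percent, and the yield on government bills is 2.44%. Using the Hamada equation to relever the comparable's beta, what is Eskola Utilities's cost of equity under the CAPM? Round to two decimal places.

19.07%

β_L = β_U × [1 + (1 − t)(D/E)] = 0.766 × [1 + (1 − 0.32) × 1.98]
    = 0.766 × [1 + 0.68 × 1.98] = 0.766 × 2.3464 = 1.7973
MRP = 11.69% − 2.44% = 9.25%
E(R) = R_f + β_L × MRP = 2.44% + 1.7973 × 9.25% = 19.07%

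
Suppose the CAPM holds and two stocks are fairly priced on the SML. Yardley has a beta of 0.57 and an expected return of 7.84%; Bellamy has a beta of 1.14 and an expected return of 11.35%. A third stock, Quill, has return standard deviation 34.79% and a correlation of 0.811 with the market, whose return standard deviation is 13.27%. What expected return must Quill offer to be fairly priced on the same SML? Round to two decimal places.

MRP = (11.35% − 7.84%) / (1.14 − 0.57) = 6.1579%
R_f = 7.84% − 0.57 × 6.1579% = 4.3300%
β_Quill = ρ·σ_i/σ_m = 0.811 × 34.79 / 13.27 = 2.1262
E(R_Quill) = R_f + β × MRP = 4.3300% + 2.1262 × 6.1579% = 17.42%

17.42%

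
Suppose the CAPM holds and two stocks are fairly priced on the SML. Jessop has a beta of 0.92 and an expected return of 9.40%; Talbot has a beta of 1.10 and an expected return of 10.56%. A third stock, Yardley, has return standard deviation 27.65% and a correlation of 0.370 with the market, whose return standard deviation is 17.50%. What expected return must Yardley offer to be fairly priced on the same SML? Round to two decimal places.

7.24%

MRP = (10.56% − 9.40%) / (1.10 − 0.92) = 6.4444%
R_f = 9.40% − 0.92 × 6.4444% = 3.4712%
β_Yardley = ρ·σ_i/σ_m = 0.370 × 27.65 / 17.50 = 0.5846
E(R_Yardley) = R_f + β × MRP = 3.4712% + 0.5846 × 6.4444% = 7.24%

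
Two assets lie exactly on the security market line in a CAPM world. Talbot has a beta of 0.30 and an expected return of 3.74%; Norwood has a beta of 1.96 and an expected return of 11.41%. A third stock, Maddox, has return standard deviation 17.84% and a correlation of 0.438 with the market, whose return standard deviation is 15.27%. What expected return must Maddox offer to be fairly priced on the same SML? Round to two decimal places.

4.72%

MRP = (11.41% − 3.74%) / (1.96 − 0.30) = 4.6205%
R_f = 3.74% − 0.30 × 4.6205% = 2.3539%
β_Maddox = ρ·σ_i/σ_m = 0.438 × 17.84 / 15.27 = 0.5117
E(R_Maddox) = R_f + β × MRP = 2.3539% + 0.5117 × 4.6205% = 4.72%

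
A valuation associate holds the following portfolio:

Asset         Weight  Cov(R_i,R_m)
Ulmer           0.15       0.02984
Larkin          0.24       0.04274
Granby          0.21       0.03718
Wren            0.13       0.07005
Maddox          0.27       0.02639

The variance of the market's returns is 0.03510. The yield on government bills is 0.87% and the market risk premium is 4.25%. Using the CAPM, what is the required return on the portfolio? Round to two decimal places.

β_Ulmer = 0.02984 / 0.03510 = 0.8501
β_Larkin = 0.04274 / 0.03510 = 1.2177
β_Granby = 0.03718 / 0.03510 = 1.0593
β_Wren = 0.07005 / 0.03510 = 1.9957
β_Maddox = 0.02639 / 0.03510 = 0.7519
β_P = Σ w_i β_i = 0.15×0.8501 + 0.24×1.2177 + 0.21×1.0593 + 0.13×1.9957 + 0.27×0.7519 = 1.1047
E(R_P) = R_f + β_P × MRP = 0.87% + 1.1047 × 4.25% = 5.56%

5.56%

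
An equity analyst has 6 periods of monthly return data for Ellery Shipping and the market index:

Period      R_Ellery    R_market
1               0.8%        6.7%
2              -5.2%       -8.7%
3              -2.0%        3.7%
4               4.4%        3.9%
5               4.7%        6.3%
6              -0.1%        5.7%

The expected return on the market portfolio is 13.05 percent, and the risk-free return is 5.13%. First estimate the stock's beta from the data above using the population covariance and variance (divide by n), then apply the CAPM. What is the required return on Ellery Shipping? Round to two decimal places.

8.94%

Mean R_i = (0.8 − 5.2 − 2.0 + 4.4 + 4.7 − 0.1) / 6 = 0.4333%
Mean R_m = (6.7 − 8.7 + 3.7 + 3.9 + 6.3 + 5.7) / 6 = 2.9333%
Σ(R_i − R̄_i)(R_m − R̄_m) = 81.7733  ⇒  Cov = 81.7733 / 6 = 13.6289
Σ(R_m − R̄_m)² = 170.0333  ⇒  Var(R_m) = 170.0333 / 6 = 28.3389
β = Cov / Var(R_m) = 13.6289 / 28.3389 = 0.4809
MRP = 13.05% − 5.13% = 7.92%
E(R) = R_f + β × MRP = 5.13% + 0.4809 × 7.92% = 8.94%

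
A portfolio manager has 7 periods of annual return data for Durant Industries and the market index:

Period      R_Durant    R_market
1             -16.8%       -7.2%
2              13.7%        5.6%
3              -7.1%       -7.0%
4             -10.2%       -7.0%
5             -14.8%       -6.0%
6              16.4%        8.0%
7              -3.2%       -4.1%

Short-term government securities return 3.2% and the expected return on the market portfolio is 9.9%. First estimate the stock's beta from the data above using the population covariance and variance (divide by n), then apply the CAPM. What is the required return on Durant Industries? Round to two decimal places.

16.33%

Mean R_i = (-16.8 + 13.7 − 7.1 − 10.2 − 14.8 + 16.4 − 3.2) / 7 = -3.1429%
Mean R_m = (-7.2 + 5.6 − 7.0 − 7.0 − 6.0 + 8.0 − 4.1) / 7 = -2.5286%
Σ(R_i − R̄_i)(R_m − R̄_m) = 496.2714  ⇒  Cov = 496.2714 / 7 = 70.8959
Σ(R_m − R̄_m)² = 253.2543  ⇒  Var(R_m) = 253.2543 / 7 = 36.1792
β = Cov / Var(R_m) = 70.8959 / 36.1792 = 1.9596
MRP = 9.9% − 3.2% = 6.70%
E(R) = R_f + β × MRP = 3.2% + 1.9596 × 6.7% = 16.33%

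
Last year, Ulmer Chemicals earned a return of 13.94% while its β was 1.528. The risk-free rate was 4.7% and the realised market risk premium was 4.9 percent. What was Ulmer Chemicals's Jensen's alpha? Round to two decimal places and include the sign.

CAPM benchmark = R_f + β(R_m − R_f) = 4.7% + 1.528 × 4.9% = 12.1872%
α = actual − benchmark = 13.94% − 12.1872% = +1.75%

+1.75%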